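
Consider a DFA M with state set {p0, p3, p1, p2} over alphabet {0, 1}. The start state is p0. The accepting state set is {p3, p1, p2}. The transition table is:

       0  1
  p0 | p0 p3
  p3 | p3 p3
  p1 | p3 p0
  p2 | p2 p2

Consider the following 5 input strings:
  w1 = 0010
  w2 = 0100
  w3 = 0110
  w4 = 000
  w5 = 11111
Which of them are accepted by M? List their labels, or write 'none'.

w1, w2, w3, w5

w1: p0 → p0 → p0 → p3 → p3  → end p3, accepted
w2: p0 → p0 → p3 → p3 → p3  → end p3, accepted
w3: p0 → p0 → p3 → p3 → p3  → end p3, accepted
w4: p0 → p0 → p0 → p0  → end p0, rejected
w5: p0 → p3 → p3 → p3 → p3 → p3  → end p3, accepted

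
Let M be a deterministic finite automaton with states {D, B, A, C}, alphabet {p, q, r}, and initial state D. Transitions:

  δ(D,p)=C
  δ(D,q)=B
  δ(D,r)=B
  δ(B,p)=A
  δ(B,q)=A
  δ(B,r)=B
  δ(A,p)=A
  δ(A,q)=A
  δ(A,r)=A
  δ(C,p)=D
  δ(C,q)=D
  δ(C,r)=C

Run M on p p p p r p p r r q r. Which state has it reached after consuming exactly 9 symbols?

D → C → D → C → D → B → A → A → A → A
After 9 symbols: A.

A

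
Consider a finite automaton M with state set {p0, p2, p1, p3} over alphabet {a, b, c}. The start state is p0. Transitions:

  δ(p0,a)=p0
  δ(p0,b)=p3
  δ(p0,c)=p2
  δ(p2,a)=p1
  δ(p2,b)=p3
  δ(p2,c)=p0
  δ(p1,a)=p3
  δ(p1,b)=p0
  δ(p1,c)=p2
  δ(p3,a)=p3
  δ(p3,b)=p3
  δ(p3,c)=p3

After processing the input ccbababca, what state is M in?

p3

p0 → p2 → p0 → p3 → p3 → p3 → p3 → p3 → p3 → p3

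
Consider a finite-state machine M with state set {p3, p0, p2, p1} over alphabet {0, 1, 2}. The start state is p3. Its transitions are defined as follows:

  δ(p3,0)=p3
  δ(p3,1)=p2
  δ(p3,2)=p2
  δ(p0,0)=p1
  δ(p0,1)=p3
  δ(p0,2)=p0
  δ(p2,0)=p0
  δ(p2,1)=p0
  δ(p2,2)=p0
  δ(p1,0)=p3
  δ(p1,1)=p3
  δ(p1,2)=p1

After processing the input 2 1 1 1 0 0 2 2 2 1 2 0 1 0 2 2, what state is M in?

p0

Trace: p3 -2-> p2 -1-> p0 -1-> p3 -1-> p2 -0-> p0 -0-> p1 -2-> p1 -2-> p1 -2-> p1 -1-> p3 -2-> p2 -0-> p0 -1-> p3 -0-> p3 -2-> p2 -2-> p0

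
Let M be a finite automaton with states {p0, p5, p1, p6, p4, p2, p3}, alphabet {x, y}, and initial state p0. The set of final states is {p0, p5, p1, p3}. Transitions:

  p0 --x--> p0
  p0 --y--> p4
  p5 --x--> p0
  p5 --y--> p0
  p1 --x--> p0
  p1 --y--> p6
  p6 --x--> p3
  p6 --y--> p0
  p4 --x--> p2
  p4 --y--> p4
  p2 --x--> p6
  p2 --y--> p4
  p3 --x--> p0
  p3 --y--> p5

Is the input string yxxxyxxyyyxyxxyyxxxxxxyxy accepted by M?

No

start at p0
read 'y': p0 → p4
read 'x': p4 → p2
read 'x': p2 → p6
read 'x': p6 → p3
read 'y': p3 → p5
read 'x': p5 → p0
read 'x': p0 → p0
read 'y': p0 → p4
read 'y': p4 → p4
read 'y': p4 → p4
read 'x': p4 → p2
read 'y': p2 → p4
read 'x': p4 → p2
read 'x': p2 → p6
read 'y': p6 → p0
read 'y': p0 → p4
read 'x': p4 → p2
read 'x': p2 → p6
read 'x': p6 → p3
read 'x': p3 → p0
read 'x': p0 → p0
read 'x': p0 → p0
read 'y': p0 → p4
read 'x': p4 → p2
read 'y': p2 → p4
End state p4 is not accepting.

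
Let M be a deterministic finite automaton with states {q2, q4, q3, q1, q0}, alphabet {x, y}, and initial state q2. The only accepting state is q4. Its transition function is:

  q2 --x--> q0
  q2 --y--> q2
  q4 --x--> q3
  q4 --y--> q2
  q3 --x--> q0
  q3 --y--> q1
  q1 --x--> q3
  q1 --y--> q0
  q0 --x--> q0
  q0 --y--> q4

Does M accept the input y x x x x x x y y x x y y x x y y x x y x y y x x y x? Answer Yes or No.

No

Trace: q2 -y-> q2 -x-> q0 -x-> q0 -x-> q0 -x-> q0 -x-> q0 -x-> q0 -y-> q4 -y-> q2 -x-> q0 -x-> q0 -y-> q4 -y-> q2 -x-> q0 -x-> q0 -y-> q4 -y-> q2 -x-> q0 -x-> q0 -y-> q4 -x-> q3 -y-> q1 -y-> q0 -x-> q0 -x-> q0 -y-> q4 -x-> q3
End state q3 is not accepting.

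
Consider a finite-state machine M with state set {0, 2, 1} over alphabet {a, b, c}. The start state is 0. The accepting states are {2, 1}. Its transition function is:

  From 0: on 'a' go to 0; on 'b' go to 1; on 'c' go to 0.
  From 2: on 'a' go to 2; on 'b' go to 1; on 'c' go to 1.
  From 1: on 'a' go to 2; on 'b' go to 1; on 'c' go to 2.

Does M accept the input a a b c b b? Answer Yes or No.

start at 0
read 'a': 0 → 0
read 'a': 0 → 0
read 'b': 0 → 1
read 'c': 1 → 2
read 'b': 2 → 1
read 'b': 1 → 1
End state 1 is accepting.

Yes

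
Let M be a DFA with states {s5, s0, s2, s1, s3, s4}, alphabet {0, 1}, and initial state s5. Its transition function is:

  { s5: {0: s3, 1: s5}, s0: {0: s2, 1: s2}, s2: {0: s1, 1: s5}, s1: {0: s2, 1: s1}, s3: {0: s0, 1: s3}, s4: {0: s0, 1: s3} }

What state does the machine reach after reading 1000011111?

s1

start at s5
read '1': s5 → s5
read '0': s5 → s3
read '0': s3 → s0
read '0': s0 → s2
read '0': s2 → s1
read '1': s1 → s1
read '1': s1 → s1
read '1': s1 → s1
read '1': s1 → s1
read '1': s1 → s1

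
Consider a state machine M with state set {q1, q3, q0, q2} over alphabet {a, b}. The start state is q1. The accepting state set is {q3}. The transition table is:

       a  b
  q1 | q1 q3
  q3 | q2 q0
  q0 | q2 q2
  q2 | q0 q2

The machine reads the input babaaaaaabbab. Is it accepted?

No

start at q1
read 'b': q1 → q3
read 'a': q3 → q2
read 'b': q2 → q2
read 'a': q2 → q0
read 'a': q0 → q2
read 'a': q2 → q0
read 'a': q0 → q2
read 'a': q2 → q0
read 'a': q0 → q2
read 'b': q2 → q2
read 'b': q2 → q2
read 'a': q2 → q0
read 'b': q0 → q2
End state q2 is not accepting.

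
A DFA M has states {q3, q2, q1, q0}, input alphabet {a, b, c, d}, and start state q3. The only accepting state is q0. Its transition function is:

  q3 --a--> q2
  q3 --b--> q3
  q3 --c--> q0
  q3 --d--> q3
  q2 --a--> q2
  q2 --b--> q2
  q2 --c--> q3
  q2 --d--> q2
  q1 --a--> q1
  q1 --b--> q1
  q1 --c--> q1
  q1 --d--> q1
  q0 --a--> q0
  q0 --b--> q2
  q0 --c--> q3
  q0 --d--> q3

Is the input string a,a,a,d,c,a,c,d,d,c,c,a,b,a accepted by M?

No

start at q3
read 'a': q3 → q2
read 'a': q2 → q2
read 'a': q2 → q2
read 'd': q2 → q2
read 'c': q2 → q3
read 'a': q3 → q2
read 'c': q2 → q3
read 'd': q3 → q3
read 'd': q3 → q3
read 'c': q3 → q0
read 'c': q0 → q3
read 'a': q3 → q2
read 'b': q2 → q2
read 'a': q2 → q2
End state q2 is not accepting.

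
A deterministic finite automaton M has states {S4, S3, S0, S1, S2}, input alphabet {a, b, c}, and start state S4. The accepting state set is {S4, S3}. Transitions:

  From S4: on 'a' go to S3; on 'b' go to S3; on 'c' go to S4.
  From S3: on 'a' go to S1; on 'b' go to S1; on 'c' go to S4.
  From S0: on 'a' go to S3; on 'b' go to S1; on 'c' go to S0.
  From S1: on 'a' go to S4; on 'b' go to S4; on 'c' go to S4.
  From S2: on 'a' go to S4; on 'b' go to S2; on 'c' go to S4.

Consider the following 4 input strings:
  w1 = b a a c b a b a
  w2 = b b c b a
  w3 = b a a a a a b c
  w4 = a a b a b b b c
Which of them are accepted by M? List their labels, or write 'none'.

w1, w3, w4

w1: Trace: S4 -b-> S3 -a-> S1 -a-> S4 -c-> S4 -b-> S3 -a-> S1 -b-> S4 -a-> S3  → end S3, accepted
w2: Trace: S4 -b-> S3 -b-> S1 -c-> S4 -b-> S3 -a-> S1  → end S1, rejected
w3: Trace: S4 -b-> S3 -a-> S1 -a-> S4 -a-> S3 -a-> S1 -a-> S4 -b-> S3 -c-> S4  → end S4, accepted
w4: Trace: S4 -a-> S3 -a-> S1 -b-> S4 -a-> S3 -b-> S1 -b-> S4 -b-> S3 -c-> S4  → end S4, accepted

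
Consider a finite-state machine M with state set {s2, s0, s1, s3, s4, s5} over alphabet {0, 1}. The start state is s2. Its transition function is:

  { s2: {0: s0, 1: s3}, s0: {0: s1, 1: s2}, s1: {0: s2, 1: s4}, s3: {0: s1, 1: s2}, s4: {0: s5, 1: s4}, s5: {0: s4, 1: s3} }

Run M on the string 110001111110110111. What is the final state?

s4

start at s2
read '1': s2 → s3
read '1': s3 → s2
read '0': s2 → s0
read '0': s0 → s1
read '0': s1 → s2
read '1': s2 → s3
read '1': s3 → s2
read '1': s2 → s3
read '1': s3 → s2
read '1': s2 → s3
read '1': s3 → s2
read '0': s2 → s0
read '1': s0 → s2
read '1': s2 → s3
read '0': s3 → s1
read '1': s1 → s4
read '1': s4 → s4
read '1': s4 → s4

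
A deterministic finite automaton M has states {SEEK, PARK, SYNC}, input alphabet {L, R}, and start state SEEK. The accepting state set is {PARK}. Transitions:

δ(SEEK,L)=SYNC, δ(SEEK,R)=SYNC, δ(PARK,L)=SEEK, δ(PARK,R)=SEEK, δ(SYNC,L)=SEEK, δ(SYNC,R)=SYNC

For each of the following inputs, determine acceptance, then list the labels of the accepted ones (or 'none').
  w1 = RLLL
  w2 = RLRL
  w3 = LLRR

w1:
  start at SEEK
  read 'R': SEEK → SYNC
  read 'L': SYNC → SEEK
  read 'L': SEEK → SYNC
  read 'L': SYNC → SEEK
  end SEEK, rejected
w2:
  start at SEEK
  read 'R': SEEK → SYNC
  read 'L': SYNC → SEEK
  read 'R': SEEK → SYNC
  read 'L': SYNC → SEEK
  end SEEK, rejected
w3:
  start at SEEK
  read 'L': SEEK → SYNC
  read 'L': SYNC → SEEK
  read 'R': SEEK → SYNC
  read 'R': SYNC → SYNC
  end SYNC, rejected

none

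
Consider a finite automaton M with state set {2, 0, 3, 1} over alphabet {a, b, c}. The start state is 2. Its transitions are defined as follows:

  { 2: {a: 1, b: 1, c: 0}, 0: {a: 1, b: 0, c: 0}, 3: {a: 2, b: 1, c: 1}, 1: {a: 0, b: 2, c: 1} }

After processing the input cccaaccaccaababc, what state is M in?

0

2 → 0 → 0 → 0 → 1 → 0 → 0 → 0 → 1 → 1 → 1 → 0 → 1 → 2 → 1 → 2 → 0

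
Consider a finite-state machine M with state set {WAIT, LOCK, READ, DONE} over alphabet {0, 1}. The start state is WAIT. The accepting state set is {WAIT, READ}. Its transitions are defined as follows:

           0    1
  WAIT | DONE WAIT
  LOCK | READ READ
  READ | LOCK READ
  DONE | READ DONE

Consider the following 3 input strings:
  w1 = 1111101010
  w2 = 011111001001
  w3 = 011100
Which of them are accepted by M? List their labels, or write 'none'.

w2

w1: WAIT → WAIT → WAIT → WAIT → WAIT → WAIT → DONE → DONE → READ → READ → LOCK  → end LOCK, rejected
w2: WAIT → DONE → DONE → DONE → DONE → DONE → DONE → READ → LOCK → READ → LOCK → READ → READ  → end READ, accepted
w3: WAIT → DONE → DONE → DONE → DONE → READ → LOCK  → end LOCK, rejected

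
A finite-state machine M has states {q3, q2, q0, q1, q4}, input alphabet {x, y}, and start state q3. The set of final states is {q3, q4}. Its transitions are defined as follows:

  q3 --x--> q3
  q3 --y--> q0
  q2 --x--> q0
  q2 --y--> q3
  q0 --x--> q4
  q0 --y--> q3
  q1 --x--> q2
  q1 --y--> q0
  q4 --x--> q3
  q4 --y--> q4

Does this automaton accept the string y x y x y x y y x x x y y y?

No

Trace: q3 -y-> q0 -x-> q4 -y-> q4 -x-> q3 -y-> q0 -x-> q4 -y-> q4 -y-> q4 -x-> q3 -x-> q3 -x-> q3 -y-> q0 -y-> q3 -y-> q0
End state q0 is not accepting.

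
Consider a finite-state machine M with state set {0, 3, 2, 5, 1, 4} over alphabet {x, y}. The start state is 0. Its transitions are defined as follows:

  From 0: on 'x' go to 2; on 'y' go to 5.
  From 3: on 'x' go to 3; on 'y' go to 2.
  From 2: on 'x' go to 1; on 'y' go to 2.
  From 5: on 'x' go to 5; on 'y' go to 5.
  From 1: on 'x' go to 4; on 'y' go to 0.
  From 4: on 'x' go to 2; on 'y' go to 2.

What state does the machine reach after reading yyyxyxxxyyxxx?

Trace: 0 -y-> 5 -y-> 5 -y-> 5 -x-> 5 -y-> 5 -x-> 5 -x-> 5 -x-> 5 -y-> 5 -y-> 5 -x-> 5 -x-> 5 -x-> 5

5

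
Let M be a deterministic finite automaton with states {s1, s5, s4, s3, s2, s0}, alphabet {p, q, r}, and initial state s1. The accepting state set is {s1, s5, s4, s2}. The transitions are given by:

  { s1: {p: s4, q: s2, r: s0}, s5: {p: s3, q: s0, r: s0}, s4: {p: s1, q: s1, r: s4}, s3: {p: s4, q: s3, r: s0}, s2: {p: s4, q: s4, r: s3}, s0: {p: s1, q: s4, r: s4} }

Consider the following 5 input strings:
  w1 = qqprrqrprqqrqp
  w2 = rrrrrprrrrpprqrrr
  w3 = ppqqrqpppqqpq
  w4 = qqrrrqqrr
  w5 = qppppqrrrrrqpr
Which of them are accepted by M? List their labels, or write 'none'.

w1, w2, w3, w5

w1: Trace: s1 -q-> s2 -q-> s4 -p-> s1 -r-> s0 -r-> s4 -q-> s1 -r-> s0 -p-> s1 -r-> s0 -q-> s4 -q-> s1 -r-> s0 -q-> s4 -p-> s1  → end s1, accepted
w2: Trace: s1 -r-> s0 -r-> s4 -r-> s4 -r-> s4 -r-> s4 -p-> s1 -r-> s0 -r-> s4 -r-> s4 -r-> s4 -p-> s1 -p-> s4 -r-> s4 -q-> s1 -r-> s0 -r-> s4 -r-> s4  → end s4, accepted
w3: Trace: s1 -p-> s4 -p-> s1 -q-> s2 -q-> s4 -r-> s4 -q-> s1 -p-> s4 -p-> s1 -p-> s4 -q-> s1 -q-> s2 -p-> s4 -q-> s1  → end s1, accepted
w4: Trace: s1 -q-> s2 -q-> s4 -r-> s4 -r-> s4 -r-> s4 -q-> s1 -q-> s2 -r-> s3 -r-> s0  → end s0, rejected
w5: Trace: s1 -q-> s2 -p-> s4 -p-> s1 -p-> s4 -p-> s1 -q-> s2 -r-> s3 -r-> s0 -r-> s4 -r-> s4 -r-> s4 -q-> s1 -p-> s4 -r-> s4  → end s4, accepted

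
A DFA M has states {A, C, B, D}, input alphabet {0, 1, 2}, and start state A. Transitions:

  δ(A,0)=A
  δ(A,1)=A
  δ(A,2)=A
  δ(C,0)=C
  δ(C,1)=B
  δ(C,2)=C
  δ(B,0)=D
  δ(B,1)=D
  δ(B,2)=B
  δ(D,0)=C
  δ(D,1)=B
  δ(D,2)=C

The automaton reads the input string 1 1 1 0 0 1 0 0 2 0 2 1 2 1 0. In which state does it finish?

start at A
read '1': A → A
read '1': A → A
read '1': A → A
read '0': A → A
read '0': A → A
read '1': A → A
read '0': A → A
read '0': A → A
read '2': A → A
read '0': A → A
read '2': A → A
read '1': A → A
read '2': A → A
read '1': A → A
read '0': A → A

A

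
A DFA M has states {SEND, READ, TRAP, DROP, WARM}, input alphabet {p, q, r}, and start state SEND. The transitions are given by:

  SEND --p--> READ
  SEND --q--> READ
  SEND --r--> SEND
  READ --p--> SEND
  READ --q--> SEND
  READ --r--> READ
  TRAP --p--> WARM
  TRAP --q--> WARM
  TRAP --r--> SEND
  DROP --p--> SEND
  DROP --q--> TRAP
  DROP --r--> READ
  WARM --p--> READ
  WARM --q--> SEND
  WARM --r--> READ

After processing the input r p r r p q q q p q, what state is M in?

READ

Trace: SEND -r-> SEND -p-> READ -r-> READ -r-> READ -p-> SEND -q-> READ -q-> SEND -q-> READ -p-> SEND -q-> READ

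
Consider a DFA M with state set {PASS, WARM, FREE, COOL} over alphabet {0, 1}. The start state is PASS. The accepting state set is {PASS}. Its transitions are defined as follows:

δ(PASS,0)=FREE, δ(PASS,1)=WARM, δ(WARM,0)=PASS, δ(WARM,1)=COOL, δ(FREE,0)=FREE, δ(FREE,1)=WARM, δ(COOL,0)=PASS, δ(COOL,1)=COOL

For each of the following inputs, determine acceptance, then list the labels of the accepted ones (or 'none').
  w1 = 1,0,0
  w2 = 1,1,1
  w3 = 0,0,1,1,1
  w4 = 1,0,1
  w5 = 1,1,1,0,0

w1: PASS → WARM → PASS → FREE  → end FREE, rejected
w2: PASS → WARM → COOL → COOL  → end COOL, rejected
w3: PASS → FREE → FREE → WARM → COOL → COOL  → end COOL, rejected
w4: PASS → WARM → PASS → WARM  → end WARM, rejected
w5: PASS → WARM → COOL → COOL → PASS → FREE  → end FREE, rejected

none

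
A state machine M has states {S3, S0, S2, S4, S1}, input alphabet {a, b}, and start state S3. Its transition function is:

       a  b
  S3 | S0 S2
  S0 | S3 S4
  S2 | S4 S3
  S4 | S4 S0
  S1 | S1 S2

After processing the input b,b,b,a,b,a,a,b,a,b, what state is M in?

S3 → S2 → S3 → S2 → S4 → S0 → S3 → S0 → S4 → S4 → S0

S0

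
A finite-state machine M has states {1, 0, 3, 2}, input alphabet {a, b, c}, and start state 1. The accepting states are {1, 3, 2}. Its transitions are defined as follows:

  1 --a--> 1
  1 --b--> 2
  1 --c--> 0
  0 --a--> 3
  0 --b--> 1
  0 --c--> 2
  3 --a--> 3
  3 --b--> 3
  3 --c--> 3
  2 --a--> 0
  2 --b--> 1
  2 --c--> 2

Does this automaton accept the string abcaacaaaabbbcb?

Trace: 1 -a-> 1 -b-> 2 -c-> 2 -a-> 0 -a-> 3 -c-> 3 -a-> 3 -a-> 3 -a-> 3 -a-> 3 -b-> 3 -b-> 3 -b-> 3 -c-> 3 -b-> 3
End state 3 is accepting.

Yes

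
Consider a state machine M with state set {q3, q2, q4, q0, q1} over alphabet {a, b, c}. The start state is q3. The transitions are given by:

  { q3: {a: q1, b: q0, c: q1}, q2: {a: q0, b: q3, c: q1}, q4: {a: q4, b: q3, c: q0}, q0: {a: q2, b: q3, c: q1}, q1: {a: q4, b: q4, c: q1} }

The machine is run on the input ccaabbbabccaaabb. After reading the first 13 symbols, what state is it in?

Trace: q3 -c-> q1 -c-> q1 -a-> q4 -a-> q4 -b-> q3 -b-> q0 -b-> q3 -a-> q1 -b-> q4 -c-> q0 -c-> q1 -a-> q4 -a-> q4
After 13 symbols: q4.

q4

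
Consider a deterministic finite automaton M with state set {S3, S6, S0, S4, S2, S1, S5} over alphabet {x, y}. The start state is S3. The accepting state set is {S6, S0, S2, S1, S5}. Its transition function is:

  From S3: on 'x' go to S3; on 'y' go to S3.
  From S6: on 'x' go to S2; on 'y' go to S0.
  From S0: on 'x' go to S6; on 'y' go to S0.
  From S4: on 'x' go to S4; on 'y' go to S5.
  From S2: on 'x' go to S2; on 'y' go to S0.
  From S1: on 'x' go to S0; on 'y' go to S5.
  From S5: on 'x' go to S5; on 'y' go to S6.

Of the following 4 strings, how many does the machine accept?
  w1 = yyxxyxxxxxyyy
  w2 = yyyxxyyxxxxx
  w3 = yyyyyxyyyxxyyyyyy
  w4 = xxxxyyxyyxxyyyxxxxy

w1: S3 → S3 → S3 → S3 → S3 → S3 → S3 → S3 → S3 → S3 → S3 → S3 → S3 → S3  → end S3, rejected
w2: S3 → S3 → S3 → S3 → S3 → S3 → S3 → S3 → S3 → S3 → S3 → S3 → S3  → end S3, rejected
w3: S3 → S3 → S3 → S3 → S3 → S3 → S3 → S3 → S3 → S3 → S3 → S3 → S3 → S3 → S3 → S3 → S3 → S3  → end S3, rejected
w4: S3 → S3 → S3 → S3 → S3 → S3 → S3 → S3 → S3 → S3 → S3 → S3 → S3 → S3 → S3 → S3 → S3 → S3 → S3 → S3  → end S3, rejected

0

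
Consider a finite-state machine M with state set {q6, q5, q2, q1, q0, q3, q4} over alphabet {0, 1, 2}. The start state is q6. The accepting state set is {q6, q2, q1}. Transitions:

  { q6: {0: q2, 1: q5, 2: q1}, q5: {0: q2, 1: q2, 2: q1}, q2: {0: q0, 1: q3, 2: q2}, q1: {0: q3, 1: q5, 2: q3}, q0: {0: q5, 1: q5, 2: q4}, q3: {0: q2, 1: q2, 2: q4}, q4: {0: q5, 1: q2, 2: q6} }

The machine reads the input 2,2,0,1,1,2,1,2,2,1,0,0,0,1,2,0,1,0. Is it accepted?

start at q6
read '2': q6 → q1
read '2': q1 → q3
read '0': q3 → q2
read '1': q2 → q3
read '1': q3 → q2
read '2': q2 → q2
read '1': q2 → q3
read '2': q3 → q4
read '2': q4 → q6
read '1': q6 → q5
read '0': q5 → q2
read '0': q2 → q0
read '0': q0 → q5
read '1': q5 → q2
read '2': q2 → q2
read '0': q2 → q0
read '1': q0 → q5
read '0': q5 → q2
End state q2 is accepting.

Yes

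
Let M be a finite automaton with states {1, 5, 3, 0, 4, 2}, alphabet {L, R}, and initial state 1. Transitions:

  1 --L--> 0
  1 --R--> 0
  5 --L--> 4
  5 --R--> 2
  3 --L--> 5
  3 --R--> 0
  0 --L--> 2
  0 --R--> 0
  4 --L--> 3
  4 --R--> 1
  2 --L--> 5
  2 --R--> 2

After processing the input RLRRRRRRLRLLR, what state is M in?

1 → 0 → 2 → 2 → 2 → 2 → 2 → 2 → 2 → 5 → 2 → 5 → 4 → 1

1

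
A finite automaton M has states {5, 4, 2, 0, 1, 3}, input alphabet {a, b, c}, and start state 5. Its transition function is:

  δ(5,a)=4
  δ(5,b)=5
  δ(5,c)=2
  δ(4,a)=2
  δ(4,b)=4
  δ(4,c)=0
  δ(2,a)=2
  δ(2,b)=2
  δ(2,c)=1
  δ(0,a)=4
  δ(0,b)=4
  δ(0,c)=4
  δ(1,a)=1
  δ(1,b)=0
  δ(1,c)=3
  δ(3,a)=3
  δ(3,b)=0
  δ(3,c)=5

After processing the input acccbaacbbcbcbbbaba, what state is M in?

2

start at 5
read 'a': 5 → 4
read 'c': 4 → 0
read 'c': 0 → 4
read 'c': 4 → 0
read 'b': 0 → 4
read 'a': 4 → 2
read 'a': 2 → 2
read 'c': 2 → 1
read 'b': 1 → 0
read 'b': 0 → 4
read 'c': 4 → 0
read 'b': 0 → 4
read 'c': 4 → 0
read 'b': 0 → 4
read 'b': 4 → 4
read 'b': 4 → 4
read 'a': 4 → 2
read 'b': 2 → 2
read 'a': 2 → 2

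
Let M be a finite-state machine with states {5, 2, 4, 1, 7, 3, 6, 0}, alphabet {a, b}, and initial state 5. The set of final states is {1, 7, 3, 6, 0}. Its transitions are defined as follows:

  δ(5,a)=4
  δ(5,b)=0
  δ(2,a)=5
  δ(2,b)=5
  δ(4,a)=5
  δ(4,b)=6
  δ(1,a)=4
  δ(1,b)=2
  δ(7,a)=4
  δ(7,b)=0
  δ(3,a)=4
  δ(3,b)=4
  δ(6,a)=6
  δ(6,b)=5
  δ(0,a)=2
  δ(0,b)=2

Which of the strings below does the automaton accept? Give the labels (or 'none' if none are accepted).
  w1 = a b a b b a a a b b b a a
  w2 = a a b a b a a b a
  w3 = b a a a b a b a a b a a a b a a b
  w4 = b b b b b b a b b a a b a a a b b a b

w4

w1: Trace: 5 -a-> 4 -b-> 6 -a-> 6 -b-> 5 -b-> 0 -a-> 2 -a-> 5 -a-> 4 -b-> 6 -b-> 5 -b-> 0 -a-> 2 -a-> 5  → end 5, rejected
w2: Trace: 5 -a-> 4 -a-> 5 -b-> 0 -a-> 2 -b-> 5 -a-> 4 -a-> 5 -b-> 0 -a-> 2  → end 2, rejected
w3: Trace: 5 -b-> 0 -a-> 2 -a-> 5 -a-> 4 -b-> 6 -a-> 6 -b-> 5 -a-> 4 -a-> 5 -b-> 0 -a-> 2 -a-> 5 -a-> 4 -b-> 6 -a-> 6 -a-> 6 -b-> 5  → end 5, rejected
w4: Trace: 5 -b-> 0 -b-> 2 -b-> 5 -b-> 0 -b-> 2 -b-> 5 -a-> 4 -b-> 6 -b-> 5 -a-> 4 -a-> 5 -b-> 0 -a-> 2 -a-> 5 -a-> 4 -b-> 6 -b-> 5 -a-> 4 -b-> 6  → end 6, accepted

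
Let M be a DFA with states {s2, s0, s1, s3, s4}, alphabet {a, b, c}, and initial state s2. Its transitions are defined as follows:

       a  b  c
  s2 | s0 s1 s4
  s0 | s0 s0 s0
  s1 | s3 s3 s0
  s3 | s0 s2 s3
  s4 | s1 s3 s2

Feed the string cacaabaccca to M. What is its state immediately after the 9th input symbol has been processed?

start at s2
read 'c': s2 → s4
read 'a': s4 → s1
read 'c': s1 → s0
read 'a': s0 → s0
read 'a': s0 → s0
read 'b': s0 → s0
read 'a': s0 → s0
read 'c': s0 → s0
read 'c': s0 → s0
After 9 symbols: s0.

s0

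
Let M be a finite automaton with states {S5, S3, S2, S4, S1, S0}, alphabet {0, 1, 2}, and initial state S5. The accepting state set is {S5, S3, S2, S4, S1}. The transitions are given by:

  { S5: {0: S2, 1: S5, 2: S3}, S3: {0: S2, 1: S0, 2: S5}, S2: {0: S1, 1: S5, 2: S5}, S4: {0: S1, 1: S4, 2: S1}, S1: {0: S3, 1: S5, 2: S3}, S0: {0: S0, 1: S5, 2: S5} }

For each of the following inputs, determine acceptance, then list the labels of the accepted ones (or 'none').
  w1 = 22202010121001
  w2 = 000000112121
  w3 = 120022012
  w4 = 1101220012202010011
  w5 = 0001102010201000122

w1: Trace: S5 -2-> S3 -2-> S5 -2-> S3 -0-> S2 -2-> S5 -0-> S2 -1-> S5 -0-> S2 -1-> S5 -2-> S3 -1-> S0 -0-> S0 -0-> S0 -1-> S5  → end S5, accepted
w2: Trace: S5 -0-> S2 -0-> S1 -0-> S3 -0-> S2 -0-> S1 -0-> S3 -1-> S0 -1-> S5 -2-> S3 -1-> S0 -2-> S5 -1-> S5  → end S5, accepted
w3: Trace: S5 -1-> S5 -2-> S3 -0-> S2 -0-> S1 -2-> S3 -2-> S5 -0-> S2 -1-> S5 -2-> S3  → end S3, accepted
w4: Trace: S5 -1-> S5 -1-> S5 -0-> S2 -1-> S5 -2-> S3 -2-> S5 -0-> S2 -0-> S1 -1-> S5 -2-> S3 -2-> S5 -0-> S2 -2-> S5 -0-> S2 -1-> S5 -0-> S2 -0-> S1 -1-> S5 -1-> S5  → end S5, accepted
w5: Trace: S5 -0-> S2 -0-> S1 -0-> S3 -1-> S0 -1-> S5 -0-> S2 -2-> S5 -0-> S2 -1-> S5 -0-> S2 -2-> S5 -0-> S2 -1-> S5 -0-> S2 -0-> S1 -0-> S3 -1-> S0 -2-> S5 -2-> S3  → end S3, accepted

w1, w2, w3, w4, w5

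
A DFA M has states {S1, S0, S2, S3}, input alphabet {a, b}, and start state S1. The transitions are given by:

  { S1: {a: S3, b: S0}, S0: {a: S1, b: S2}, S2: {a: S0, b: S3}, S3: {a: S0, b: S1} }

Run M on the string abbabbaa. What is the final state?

Trace: S1 -a-> S3 -b-> S1 -b-> S0 -a-> S1 -b-> S0 -b-> S2 -a-> S0 -a-> S1

S1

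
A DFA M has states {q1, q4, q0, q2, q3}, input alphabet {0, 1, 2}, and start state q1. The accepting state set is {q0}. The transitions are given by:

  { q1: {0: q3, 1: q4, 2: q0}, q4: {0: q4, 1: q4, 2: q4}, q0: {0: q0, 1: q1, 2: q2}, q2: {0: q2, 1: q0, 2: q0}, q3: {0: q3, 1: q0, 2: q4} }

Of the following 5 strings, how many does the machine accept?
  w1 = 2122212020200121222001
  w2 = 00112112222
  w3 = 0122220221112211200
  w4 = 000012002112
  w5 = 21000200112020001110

w1: q1 → q0 → q1 → q0 → q2 → q0 → q1 → q0 → q0 → q2 → q2 → q0 → q0 → q0 → q1 → q0 → q1 → q0 → q2 → q0 → q0 → q0 → q1  → end q1, rejected
w2: q1 → q3 → q3 → q0 → q1 → q0 → q1 → q4 → q4 → q4 → q4 → q4  → end q4, rejected
w3: q1 → q3 → q0 → q2 → q0 → q2 → q0 → q0 → q2 → q0 → q1 → q4 → q4 → q4 → q4 → q4 → q4 → q4 → q4 → q4  → end q4, rejected
w4: q1 → q3 → q3 → q3 → q3 → q0 → q2 → q2 → q2 → q0 → q1 → q4 → q4  → end q4, rejected
w5: q1 → q0 → q1 → q3 → q3 → q3 → q4 → q4 → q4 → q4 → q4 → q4 → q4 → q4 → q4 → q4 → q4 → q4 → q4 → q4 → q4  → end q4, rejected

0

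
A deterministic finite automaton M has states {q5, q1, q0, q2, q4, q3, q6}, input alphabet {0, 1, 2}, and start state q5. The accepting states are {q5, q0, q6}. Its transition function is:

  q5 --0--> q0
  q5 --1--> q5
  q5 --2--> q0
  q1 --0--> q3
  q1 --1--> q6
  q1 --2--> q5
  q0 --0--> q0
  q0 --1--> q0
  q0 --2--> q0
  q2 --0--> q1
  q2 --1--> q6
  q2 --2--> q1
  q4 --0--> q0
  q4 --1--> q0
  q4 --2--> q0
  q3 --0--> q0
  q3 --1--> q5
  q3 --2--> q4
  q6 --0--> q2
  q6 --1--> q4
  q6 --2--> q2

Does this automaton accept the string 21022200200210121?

Trace: q5 -2-> q0 -1-> q0 -0-> q0 -2-> q0 -2-> q0 -2-> q0 -0-> q0 -0-> q0 -2-> q0 -0-> q0 -0-> q0 -2-> q0 -1-> q0 -0-> q0 -1-> q0 -2-> q0 -1-> q0
End state q0 is accepting.

Yes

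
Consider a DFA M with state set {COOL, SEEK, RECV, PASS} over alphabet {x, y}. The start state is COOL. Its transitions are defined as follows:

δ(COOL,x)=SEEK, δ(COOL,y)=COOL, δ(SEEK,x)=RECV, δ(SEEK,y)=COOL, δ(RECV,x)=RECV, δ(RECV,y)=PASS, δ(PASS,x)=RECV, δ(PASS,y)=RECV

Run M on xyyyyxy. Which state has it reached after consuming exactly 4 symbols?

COOL

COOL → SEEK → COOL → COOL → COOL
After 4 symbols: COOL.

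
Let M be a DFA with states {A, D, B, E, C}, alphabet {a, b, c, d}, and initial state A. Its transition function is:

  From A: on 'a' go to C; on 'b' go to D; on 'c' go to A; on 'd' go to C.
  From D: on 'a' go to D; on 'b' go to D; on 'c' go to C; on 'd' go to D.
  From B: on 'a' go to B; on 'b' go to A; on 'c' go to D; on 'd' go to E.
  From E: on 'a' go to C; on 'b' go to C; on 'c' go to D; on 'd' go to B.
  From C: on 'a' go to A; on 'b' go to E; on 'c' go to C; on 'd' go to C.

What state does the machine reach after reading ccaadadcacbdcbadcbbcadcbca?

D

A → A → A → C → A → C → A → C → C → A → A → D → D → C → E → C → C → C → E → C → C → A → C → C → E → D → D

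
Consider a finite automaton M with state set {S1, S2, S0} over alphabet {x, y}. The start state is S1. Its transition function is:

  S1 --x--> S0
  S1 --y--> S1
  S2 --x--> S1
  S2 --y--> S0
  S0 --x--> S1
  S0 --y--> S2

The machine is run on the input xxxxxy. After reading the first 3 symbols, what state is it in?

Trace: S1 -x-> S0 -x-> S1 -x-> S0
After 3 symbols: S0.

S0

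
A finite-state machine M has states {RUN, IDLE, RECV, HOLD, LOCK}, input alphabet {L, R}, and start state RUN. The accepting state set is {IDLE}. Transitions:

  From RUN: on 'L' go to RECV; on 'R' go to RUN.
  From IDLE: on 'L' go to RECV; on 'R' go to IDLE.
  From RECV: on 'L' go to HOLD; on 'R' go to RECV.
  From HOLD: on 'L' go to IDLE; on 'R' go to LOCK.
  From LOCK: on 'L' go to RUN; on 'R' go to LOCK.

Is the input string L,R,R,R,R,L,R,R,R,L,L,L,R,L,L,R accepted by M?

No

start at RUN
read 'L': RUN → RECV
read 'R': RECV → RECV
read 'R': RECV → RECV
read 'R': RECV → RECV
read 'R': RECV → RECV
read 'L': RECV → HOLD
read 'R': HOLD → LOCK
read 'R': LOCK → LOCK
read 'R': LOCK → LOCK
read 'L': LOCK → RUN
read 'L': RUN → RECV
read 'L': RECV → HOLD
read 'R': HOLD → LOCK
read 'L': LOCK → RUN
read 'L': RUN → RECV
read 'R': RECV → RECV
End state RECV is not accepting.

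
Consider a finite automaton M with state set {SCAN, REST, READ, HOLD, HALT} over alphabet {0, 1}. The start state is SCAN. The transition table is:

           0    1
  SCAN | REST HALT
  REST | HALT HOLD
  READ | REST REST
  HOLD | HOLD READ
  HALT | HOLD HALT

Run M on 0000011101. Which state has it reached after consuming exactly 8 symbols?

HOLD

Trace: SCAN -0-> REST -0-> HALT -0-> HOLD -0-> HOLD -0-> HOLD -1-> READ -1-> REST -1-> HOLD
After 8 symbols: HOLD.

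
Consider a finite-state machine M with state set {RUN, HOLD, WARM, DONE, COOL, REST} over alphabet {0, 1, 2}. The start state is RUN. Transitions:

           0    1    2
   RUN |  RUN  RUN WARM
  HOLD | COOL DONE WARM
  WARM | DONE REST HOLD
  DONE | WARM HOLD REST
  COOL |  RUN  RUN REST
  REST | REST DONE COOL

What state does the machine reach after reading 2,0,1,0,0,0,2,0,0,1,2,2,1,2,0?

start at RUN
read '2': RUN → WARM
read '0': WARM → DONE
read '1': DONE → HOLD
read '0': HOLD → COOL
read '0': COOL → RUN
read '0': RUN → RUN
read '2': RUN → WARM
read '0': WARM → DONE
read '0': DONE → WARM
read '1': WARM → REST
read '2': REST → COOL
read '2': COOL → REST
read '1': REST → DONE
read '2': DONE → REST
read '0': REST → REST

REST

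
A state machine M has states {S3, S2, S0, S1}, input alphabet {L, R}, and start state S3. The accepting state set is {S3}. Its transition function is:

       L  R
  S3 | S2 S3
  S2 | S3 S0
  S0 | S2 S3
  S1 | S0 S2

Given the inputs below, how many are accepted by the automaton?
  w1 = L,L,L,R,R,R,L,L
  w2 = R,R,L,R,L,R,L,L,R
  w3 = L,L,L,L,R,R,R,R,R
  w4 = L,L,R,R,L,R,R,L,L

4

w1: Trace: S3 -L-> S2 -L-> S3 -L-> S2 -R-> S0 -R-> S3 -R-> S3 -L-> S2 -L-> S3  → end S3, accepted
w2: Trace: S3 -R-> S3 -R-> S3 -L-> S2 -R-> S0 -L-> S2 -R-> S0 -L-> S2 -L-> S3 -R-> S3  → end S3, accepted
w3: Trace: S3 -L-> S2 -L-> S3 -L-> S2 -L-> S3 -R-> S3 -R-> S3 -R-> S3 -R-> S3 -R-> S3  → end S3, accepted
w4: Trace: S3 -L-> S2 -L-> S3 -R-> S3 -R-> S3 -L-> S2 -R-> S0 -R-> S3 -L-> S2 -L-> S3  → end S3, accepted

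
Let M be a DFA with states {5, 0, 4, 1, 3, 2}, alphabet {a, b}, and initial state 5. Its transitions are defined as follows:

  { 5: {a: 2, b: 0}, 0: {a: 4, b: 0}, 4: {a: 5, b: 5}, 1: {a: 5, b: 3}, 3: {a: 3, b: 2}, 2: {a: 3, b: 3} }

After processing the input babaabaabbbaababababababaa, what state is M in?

5 → 0 → 4 → 5 → 2 → 3 → 2 → 3 → 3 → 2 → 3 → 2 → 3 → 3 → 2 → 3 → 2 → 3 → 2 → 3 → 2 → 3 → 2 → 3 → 2 → 3 → 3

3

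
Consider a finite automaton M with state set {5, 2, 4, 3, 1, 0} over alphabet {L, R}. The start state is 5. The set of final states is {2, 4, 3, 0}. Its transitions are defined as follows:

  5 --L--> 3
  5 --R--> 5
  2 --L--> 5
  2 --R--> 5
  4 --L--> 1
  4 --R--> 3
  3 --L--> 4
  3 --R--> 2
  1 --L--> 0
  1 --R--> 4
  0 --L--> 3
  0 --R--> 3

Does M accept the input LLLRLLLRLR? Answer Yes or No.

No

Trace: 5 -L-> 3 -L-> 4 -L-> 1 -R-> 4 -L-> 1 -L-> 0 -L-> 3 -R-> 2 -L-> 5 -R-> 5
End state 5 is not accepting.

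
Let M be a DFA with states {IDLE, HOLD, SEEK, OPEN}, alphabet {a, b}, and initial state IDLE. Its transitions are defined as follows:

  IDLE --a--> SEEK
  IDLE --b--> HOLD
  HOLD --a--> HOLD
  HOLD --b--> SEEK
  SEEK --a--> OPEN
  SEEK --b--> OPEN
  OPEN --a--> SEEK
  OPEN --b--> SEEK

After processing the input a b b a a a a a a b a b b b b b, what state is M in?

IDLE → SEEK → OPEN → SEEK → OPEN → SEEK → OPEN → SEEK → OPEN → SEEK → OPEN → SEEK → OPEN → SEEK → OPEN → SEEK → OPEN

OPEN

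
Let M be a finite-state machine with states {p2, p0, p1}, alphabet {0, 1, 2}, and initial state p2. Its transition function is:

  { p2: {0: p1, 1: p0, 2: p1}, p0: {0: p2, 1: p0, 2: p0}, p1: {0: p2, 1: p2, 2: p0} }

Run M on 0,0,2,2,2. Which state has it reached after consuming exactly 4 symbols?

start at p2
read '0': p2 → p1
read '0': p1 → p2
read '2': p2 → p1
read '2': p1 → p0
After 4 symbols: p0.

p0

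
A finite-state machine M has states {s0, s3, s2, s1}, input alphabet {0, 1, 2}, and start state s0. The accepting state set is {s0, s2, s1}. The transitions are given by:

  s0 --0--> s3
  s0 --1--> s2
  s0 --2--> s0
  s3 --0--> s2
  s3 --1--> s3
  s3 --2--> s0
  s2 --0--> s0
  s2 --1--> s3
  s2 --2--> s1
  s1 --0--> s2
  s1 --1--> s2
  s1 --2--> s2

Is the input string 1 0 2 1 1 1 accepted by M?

No

s0 → s2 → s0 → s0 → s2 → s3 → s3
End state s3 is not accepting.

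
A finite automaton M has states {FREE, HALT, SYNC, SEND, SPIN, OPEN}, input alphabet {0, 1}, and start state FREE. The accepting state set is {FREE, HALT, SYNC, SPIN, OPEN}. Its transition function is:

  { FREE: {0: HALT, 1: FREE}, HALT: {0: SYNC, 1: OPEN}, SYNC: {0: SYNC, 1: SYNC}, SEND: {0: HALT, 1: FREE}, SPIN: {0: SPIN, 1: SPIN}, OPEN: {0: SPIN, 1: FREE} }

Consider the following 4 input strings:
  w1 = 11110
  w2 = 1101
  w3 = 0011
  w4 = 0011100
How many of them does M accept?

4

w1: Trace: FREE -1-> FREE -1-> FREE -1-> FREE -1-> FREE -0-> HALT  → end HALT, accepted
w2: Trace: FREE -1-> FREE -1-> FREE -0-> HALT -1-> OPEN  → end OPEN, accepted
w3: Trace: FREE -0-> HALT -0-> SYNC -1-> SYNC -1-> SYNC  → end SYNC, accepted
w4: Trace: FREE -0-> HALT -0-> SYNC -1-> SYNC -1-> SYNC -1-> SYNC -0-> SYNC -0-> SYNC  → end SYNC, accepted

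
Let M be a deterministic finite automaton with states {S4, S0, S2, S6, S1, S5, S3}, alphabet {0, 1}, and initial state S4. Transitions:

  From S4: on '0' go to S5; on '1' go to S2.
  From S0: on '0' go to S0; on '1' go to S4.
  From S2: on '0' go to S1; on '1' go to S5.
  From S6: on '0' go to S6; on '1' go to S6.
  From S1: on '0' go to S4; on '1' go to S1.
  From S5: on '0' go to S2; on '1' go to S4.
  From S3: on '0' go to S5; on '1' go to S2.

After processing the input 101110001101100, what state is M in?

S4

start at S4
read '1': S4 → S2
read '0': S2 → S1
read '1': S1 → S1
read '1': S1 → S1
read '1': S1 → S1
read '0': S1 → S4
read '0': S4 → S5
read '0': S5 → S2
read '1': S2 → S5
read '1': S5 → S4
read '0': S4 → S5
read '1': S5 → S4
read '1': S4 → S2
read '0': S2 → S1
read '0': S1 → S4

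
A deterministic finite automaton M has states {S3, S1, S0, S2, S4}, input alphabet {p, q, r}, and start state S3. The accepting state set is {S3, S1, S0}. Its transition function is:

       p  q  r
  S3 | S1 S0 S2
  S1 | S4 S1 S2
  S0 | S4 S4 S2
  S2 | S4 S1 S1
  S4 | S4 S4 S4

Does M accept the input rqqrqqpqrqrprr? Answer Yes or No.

S3 → S2 → S1 → S1 → S2 → S1 → S1 → S4 → S4 → S4 → S4 → S4 → S4 → S4 → S4
End state S4 is not accepting.

No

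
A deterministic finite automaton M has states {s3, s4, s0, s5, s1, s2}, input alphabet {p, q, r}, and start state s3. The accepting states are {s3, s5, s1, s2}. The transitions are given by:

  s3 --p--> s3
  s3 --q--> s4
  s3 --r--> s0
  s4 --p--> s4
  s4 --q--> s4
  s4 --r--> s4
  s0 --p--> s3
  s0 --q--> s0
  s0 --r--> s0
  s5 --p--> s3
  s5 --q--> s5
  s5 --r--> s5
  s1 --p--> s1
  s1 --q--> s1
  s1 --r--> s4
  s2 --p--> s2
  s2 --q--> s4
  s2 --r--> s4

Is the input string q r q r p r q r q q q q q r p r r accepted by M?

s3 → s4 → s4 → s4 → s4 → s4 → s4 → s4 → s4 → s4 → s4 → s4 → s4 → s4 → s4 → s4 → s4 → s4
End state s4 is not accepting.

No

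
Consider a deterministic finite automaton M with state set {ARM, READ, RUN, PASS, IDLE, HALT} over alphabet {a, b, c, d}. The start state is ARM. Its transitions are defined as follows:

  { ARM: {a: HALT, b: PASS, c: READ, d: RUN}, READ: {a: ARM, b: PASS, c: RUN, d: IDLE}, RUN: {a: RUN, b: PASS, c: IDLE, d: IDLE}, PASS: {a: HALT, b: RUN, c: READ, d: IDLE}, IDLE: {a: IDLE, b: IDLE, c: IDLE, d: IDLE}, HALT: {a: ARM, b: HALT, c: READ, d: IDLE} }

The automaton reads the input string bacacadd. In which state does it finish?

Trace: ARM -b-> PASS -a-> HALT -c-> READ -a-> ARM -c-> READ -a-> ARM -d-> RUN -d-> IDLE

IDLE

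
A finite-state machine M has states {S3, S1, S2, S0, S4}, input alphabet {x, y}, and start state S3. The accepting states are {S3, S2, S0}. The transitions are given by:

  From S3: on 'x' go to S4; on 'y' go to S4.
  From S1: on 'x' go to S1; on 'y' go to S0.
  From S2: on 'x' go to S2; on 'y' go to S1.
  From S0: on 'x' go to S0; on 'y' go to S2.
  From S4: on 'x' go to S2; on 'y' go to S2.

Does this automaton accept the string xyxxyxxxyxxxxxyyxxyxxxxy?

Trace: S3 -x-> S4 -y-> S2 -x-> S2 -x-> S2 -y-> S1 -x-> S1 -x-> S1 -x-> S1 -y-> S0 -x-> S0 -x-> S0 -x-> S0 -x-> S0 -x-> S0 -y-> S2 -y-> S1 -x-> S1 -x-> S1 -y-> S0 -x-> S0 -x-> S0 -x-> S0 -x-> S0 -y-> S2
End state S2 is accepting.

Yes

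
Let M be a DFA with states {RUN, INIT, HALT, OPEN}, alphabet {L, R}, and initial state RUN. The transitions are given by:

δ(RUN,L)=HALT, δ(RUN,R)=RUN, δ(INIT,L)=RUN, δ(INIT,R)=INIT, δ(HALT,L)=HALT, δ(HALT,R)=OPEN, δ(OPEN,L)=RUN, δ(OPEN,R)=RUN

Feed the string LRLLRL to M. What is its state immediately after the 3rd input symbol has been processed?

start at RUN
read 'L': RUN → HALT
read 'R': HALT → OPEN
read 'L': OPEN → RUN
After 3 symbols: RUN.

RUN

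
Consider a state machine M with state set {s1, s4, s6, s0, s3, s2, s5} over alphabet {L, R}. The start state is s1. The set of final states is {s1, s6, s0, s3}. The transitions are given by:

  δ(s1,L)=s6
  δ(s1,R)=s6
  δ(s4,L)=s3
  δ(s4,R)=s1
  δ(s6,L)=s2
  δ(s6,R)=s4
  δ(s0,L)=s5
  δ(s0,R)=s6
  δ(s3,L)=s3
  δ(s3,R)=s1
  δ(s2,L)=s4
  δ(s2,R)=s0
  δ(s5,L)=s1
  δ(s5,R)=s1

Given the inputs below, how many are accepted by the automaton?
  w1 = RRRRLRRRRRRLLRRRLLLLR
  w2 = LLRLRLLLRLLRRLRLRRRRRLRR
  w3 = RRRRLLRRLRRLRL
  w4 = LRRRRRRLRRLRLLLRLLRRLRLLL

w1:
  start at s1
  read 'R': s1 → s6
  read 'R': s6 → s4
  read 'R': s4 → s1
  read 'R': s1 → s6
  read 'L': s6 → s2
  read 'R': s2 → s0
  read 'R': s0 → s6
  read 'R': s6 → s4
  read 'R': s4 → s1
  read 'R': s1 → s6
  read 'R': s6 → s4
  read 'L': s4 → s3
  read 'L': s3 → s3
  read 'R': s3 → s1
  read 'R': s1 → s6
  read 'R': s6 → s4
  read 'L': s4 → s3
  read 'L': s3 → s3
  read 'L': s3 → s3
  read 'L': s3 → s3
  read 'R': s3 → s1
  end s1, accepted
w2:
  start at s1
  read 'L': s1 → s6
  read 'L': s6 → s2
  read 'R': s2 → s0
  read 'L': s0 → s5
  read 'R': s5 → s1
  read 'L': s1 → s6
  read 'L': s6 → s2
  read 'L': s2 → s4
  read 'R': s4 → s1
  read 'L': s1 → s6
  read 'L': s6 → s2
  read 'R': s2 → s0
  read 'R': s0 → s6
  read 'L': s6 → s2
  read 'R': s2 → s0
  read 'L': s0 → s5
  read 'R': s5 → s1
  read 'R': s1 → s6
  read 'R': s6 → s4
  read 'R': s4 → s1
  read 'R': s1 → s6
  read 'L': s6 → s2
  read 'R': s2 → s0
  read 'R': s0 → s6
  end s6, accepted
w3:
  start at s1
  read 'R': s1 → s6
  read 'R': s6 → s4
  read 'R': s4 → s1
  read 'R': s1 → s6
  read 'L': s6 → s2
  read 'L': s2 → s4
  read 'R': s4 → s1
  read 'R': s1 → s6
  read 'L': s6 → s2
  read 'R': s2 → s0
  read 'R': s0 → s6
  read 'L': s6 → s2
  read 'R': s2 → s0
  read 'L': s0 → s5
  end s5, rejected
w4:
  start at s1
  read 'L': s1 → s6
  read 'R': s6 → s4
  read 'R': s4 → s1
  read 'R': s1 → s6
  read 'R': s6 → s4
  read 'R': s4 → s1
  read 'R': s1 → s6
  read 'L': s6 → s2
  read 'R': s2 → s0
  read 'R': s0 → s6
  read 'L': s6 → s2
  read 'R': s2 → s0
  read 'L': s0 → s5
  read 'L': s5 → s1
  read 'L': s1 → s6
  read 'R': s6 → s4
  read 'L': s4 → s3
  read 'L': s3 → s3
  read 'R': s3 → s1
  read 'R': s1 → s6
  read 'L': s6 → s2
  read 'R': s2 → s0
  read 'L': s0 → s5
  read 'L': s5 → s1
  read 'L': s1 → s6
  end s6, accepted

3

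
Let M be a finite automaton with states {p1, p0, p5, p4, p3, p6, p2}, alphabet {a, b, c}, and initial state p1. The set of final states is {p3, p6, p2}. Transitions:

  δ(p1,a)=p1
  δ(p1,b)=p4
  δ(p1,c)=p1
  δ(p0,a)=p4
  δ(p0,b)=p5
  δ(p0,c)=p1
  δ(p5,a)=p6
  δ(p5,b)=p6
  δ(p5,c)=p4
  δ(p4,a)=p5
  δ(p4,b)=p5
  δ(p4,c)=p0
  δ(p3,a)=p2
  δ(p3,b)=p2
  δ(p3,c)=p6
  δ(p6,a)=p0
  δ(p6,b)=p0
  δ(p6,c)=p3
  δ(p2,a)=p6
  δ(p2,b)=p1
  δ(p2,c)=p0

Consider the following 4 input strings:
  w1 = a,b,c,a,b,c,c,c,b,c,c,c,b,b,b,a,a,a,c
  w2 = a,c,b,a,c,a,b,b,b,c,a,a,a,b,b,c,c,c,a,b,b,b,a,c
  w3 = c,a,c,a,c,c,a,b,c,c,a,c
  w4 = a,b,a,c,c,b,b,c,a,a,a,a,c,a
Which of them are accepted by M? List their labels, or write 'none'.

w1: Trace: p1 -a-> p1 -b-> p4 -c-> p0 -a-> p4 -b-> p5 -c-> p4 -c-> p0 -c-> p1 -b-> p4 -c-> p0 -c-> p1 -c-> p1 -b-> p4 -b-> p5 -b-> p6 -a-> p0 -a-> p4 -a-> p5 -c-> p4  → end p4, rejected
w2: Trace: p1 -a-> p1 -c-> p1 -b-> p4 -a-> p5 -c-> p4 -a-> p5 -b-> p6 -b-> p0 -b-> p5 -c-> p4 -a-> p5 -a-> p6 -a-> p0 -b-> p5 -b-> p6 -c-> p3 -c-> p6 -c-> p3 -a-> p2 -b-> p1 -b-> p4 -b-> p5 -a-> p6 -c-> p3  → end p3, accepted
w3: Trace: p1 -c-> p1 -a-> p1 -c-> p1 -a-> p1 -c-> p1 -c-> p1 -a-> p1 -b-> p4 -c-> p0 -c-> p1 -a-> p1 -c-> p1  → end p1, rejected
w4: Trace: p1 -a-> p1 -b-> p4 -a-> p5 -c-> p4 -c-> p0 -b-> p5 -b-> p6 -c-> p3 -a-> p2 -a-> p6 -a-> p0 -a-> p4 -c-> p0 -a-> p4  → end p4, rejected

w2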